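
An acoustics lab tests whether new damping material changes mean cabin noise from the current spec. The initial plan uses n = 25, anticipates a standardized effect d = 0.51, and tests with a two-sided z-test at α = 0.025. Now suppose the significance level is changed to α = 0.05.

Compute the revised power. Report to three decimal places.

δ = d·√n = 0.51 × √25 = 2.5500 (unchanged). New critical value: z_{0.025} = 1.960.
Revised power = Φ(δ − 1.960) + Φ(−δ − 1.960) = Φ(0.590) + Φ(-4.510) = 0.7224 + 0.0000 = 0.7224.

Power ≈ 0.722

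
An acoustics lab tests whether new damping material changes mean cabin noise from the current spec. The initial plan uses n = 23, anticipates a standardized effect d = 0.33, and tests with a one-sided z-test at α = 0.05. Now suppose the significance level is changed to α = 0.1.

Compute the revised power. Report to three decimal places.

δ = d·√n = 0.33 × √23 = 1.5826 (unchanged). New critical value: z_{0.1} = 1.282.
Revised power = Φ(δ − 1.282) = Φ(0.301) = 0.6183.

Power ≈ 0.618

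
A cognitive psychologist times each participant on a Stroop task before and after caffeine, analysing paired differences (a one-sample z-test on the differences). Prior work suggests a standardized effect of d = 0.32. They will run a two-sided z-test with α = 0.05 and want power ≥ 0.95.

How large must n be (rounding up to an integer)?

For power 0.95 need Φ(δ − z_{0.025}) = 0.95, so δ = z_{0.025} + z_{0.05} = 1.960 + 1.645 = 3.605.
(The Φ(−δ − z_{α/2}) term is vanishingly small for δ > 0 and is dropped in the standard sample-size formula.)
δ = d·√n ⇒ n = (δ/d)² = (3.605 / 0.32)² = 126.90.
Round up to the next whole unit.

n = 127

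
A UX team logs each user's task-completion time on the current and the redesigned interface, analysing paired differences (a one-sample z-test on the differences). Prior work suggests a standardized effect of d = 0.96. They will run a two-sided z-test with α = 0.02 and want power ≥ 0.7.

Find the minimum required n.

n = 9

Set Φ(δ − 2.326) = 0.7; then δ − 2.326 = Φ⁻¹(0.7) = 0.524, giving δ = 2.851.
(The Φ(−δ − z_{α/2}) term is vanishingly small for δ > 0 and is dropped in the standard sample-size formula.)
δ = d·√n ⇒ n = (δ/d)² = (2.851 / 0.96)² = 8.82.
Rounding up, n = 9.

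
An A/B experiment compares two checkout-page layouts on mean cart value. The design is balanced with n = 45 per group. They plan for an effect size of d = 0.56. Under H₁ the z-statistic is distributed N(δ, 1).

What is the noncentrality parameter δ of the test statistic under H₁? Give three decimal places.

δ ≈ 2.656

The noncentrality parameter scales effect size by the design's sample-size factor: δ = d·√(n/2) = 0.56 × √(45/2) = 2.6563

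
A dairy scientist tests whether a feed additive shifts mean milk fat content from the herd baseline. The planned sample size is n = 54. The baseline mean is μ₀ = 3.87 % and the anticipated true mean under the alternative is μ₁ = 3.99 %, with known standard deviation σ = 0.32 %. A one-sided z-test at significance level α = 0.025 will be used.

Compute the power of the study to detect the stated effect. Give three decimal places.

Power ≈ 0.787

Standardized effect: d = |μ₁ − μ₀| / σ = |3.99 − 3.87| / 0.32 = 0.3750
Noncentrality parameter: δ = d·√n = 0.3750 × √54 = 2.7557
Critical value for a one-sided test at α = 0.025: z_α = 1.960.
Power = P(Z > 1.960 − δ) = Φ(0.796) = 0.7869.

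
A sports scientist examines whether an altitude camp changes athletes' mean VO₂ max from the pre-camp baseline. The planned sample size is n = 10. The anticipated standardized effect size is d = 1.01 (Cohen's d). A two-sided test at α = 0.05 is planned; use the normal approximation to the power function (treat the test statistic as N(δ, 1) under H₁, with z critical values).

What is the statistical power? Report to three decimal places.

Noncentrality parameter: δ = d·√n = 1.01 × √10 = 3.1939
Two-sided α = 0.05 → critical value z_{0.025} = 1.960.
Power = Φ(δ − 1.960) + Φ(−δ − 1.960) = Φ(1.234) + Φ(-5.154) = 0.8914 + 0.0000 = 0.8914.

Power ≈ 0.891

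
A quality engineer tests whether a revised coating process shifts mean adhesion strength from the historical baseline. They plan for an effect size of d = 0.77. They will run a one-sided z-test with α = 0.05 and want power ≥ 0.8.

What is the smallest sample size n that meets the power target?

n = 11

Set Φ(δ − 1.645) = 0.8; then δ − 1.645 = Φ⁻¹(0.8) = 0.842, giving δ = 2.486.
δ = d·√n ⇒ n = (δ/d)² = (2.486 / 0.77)² = 10.43.
Round up to the next whole unit.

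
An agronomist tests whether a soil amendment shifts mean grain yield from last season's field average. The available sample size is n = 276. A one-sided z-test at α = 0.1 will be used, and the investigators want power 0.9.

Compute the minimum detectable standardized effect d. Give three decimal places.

Required noncentrality: δ = z_{0.1} + z_{0.10} = 1.282 + 1.282 = 2.563.
δ = d·√n ⇒ d = δ/√n = 2.563/√276 = 0.1543.

d ≈ 0.154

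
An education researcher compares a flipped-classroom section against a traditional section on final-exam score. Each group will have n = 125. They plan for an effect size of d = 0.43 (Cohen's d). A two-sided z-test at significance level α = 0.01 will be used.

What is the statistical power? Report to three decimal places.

Power ≈ 0.795

Noncentrality parameter: δ = d·√(n/2) = 0.43 × √(125/2) = 3.3994
Critical value for a two-sided test at α = 0.01: z_{α/2} = 2.576.
Power = Φ(δ − 2.576) + Φ(−δ − 2.576) = Φ(0.824) + Φ(-5.975) = 0.7949 + 0.0000 = 0.7949.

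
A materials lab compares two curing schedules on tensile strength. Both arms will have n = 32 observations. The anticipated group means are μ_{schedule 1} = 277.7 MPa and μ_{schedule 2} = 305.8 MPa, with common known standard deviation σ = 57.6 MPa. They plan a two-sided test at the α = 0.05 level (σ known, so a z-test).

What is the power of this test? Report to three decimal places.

Standardized effect: d = |μ_{schedule 1} − μ_{schedule 2}| / σ = |277.7 − 305.8| / 57.6 = 0.4878
Noncentrality parameter: δ = d·√(n/2) = 0.4878 × √(32/2) = 1.9514
Two-sided α = 0.05 → critical value z_{0.025} = 1.960.
Power = Φ(δ − 1.960) + Φ(−δ − 1.960) = Φ(-0.009) + Φ(-3.911) = 0.4966 + 0.0000 = 0.4966.

Power ≈ 0.497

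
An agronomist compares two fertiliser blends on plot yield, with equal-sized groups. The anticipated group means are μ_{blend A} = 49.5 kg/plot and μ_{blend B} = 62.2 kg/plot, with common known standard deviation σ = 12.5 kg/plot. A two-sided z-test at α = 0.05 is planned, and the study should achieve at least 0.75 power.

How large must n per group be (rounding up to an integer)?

Standardized effect: d = |μ_{blend A} − μ_{blend B}| / σ = |49.5 − 62.2| / 12.5 = 1.0160
Set Φ(δ − 1.960) = 0.75; then δ − 1.960 = Φ⁻¹(0.75) = 0.674, giving δ = 2.634.
(The Φ(−δ − z_{α/2}) term is vanishingly small for δ > 0 and is dropped in the standard sample-size formula.)
δ = d·√(n/2) ⇒ n = 2(δ/d)² = 2 × (2.634 / 1.0160)² = 13.45.
Rounding up, n = 14 per group.

n = 14 per group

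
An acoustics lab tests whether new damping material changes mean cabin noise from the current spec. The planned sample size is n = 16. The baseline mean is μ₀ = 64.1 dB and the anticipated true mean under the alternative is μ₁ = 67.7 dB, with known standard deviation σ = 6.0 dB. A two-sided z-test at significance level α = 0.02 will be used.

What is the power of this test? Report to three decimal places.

Power ≈ 0.529

Standardized effect: d = |μ₁ − μ₀| / σ = |67.7 − 64.1| / 6.0 = 0.6000
Noncentrality parameter: δ = d·√n = 0.6000 × √16 = 2.4000
Two-sided α = 0.02 → critical value z_{0.01} = 2.326.
Power = Φ(δ − 2.326) + Φ(−δ − 2.326) = Φ(0.074) + Φ(-4.726) = 0.5294 + 0.0000 = 0.5294.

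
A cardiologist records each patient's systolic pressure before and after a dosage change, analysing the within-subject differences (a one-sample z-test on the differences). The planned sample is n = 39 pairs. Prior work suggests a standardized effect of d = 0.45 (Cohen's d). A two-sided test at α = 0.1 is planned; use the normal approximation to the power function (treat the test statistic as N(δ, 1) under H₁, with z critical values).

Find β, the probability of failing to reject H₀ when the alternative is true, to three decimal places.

β ≈ 0.122

Noncentrality parameter: λ = d·√n = 0.45 × √39 = 2.8102
Two-sided α = 0.1 → critical value z_{0.05} = 1.645.
Power = Φ(λ − 1.645) + Φ(−λ − 1.645) = Φ(1.165) + Φ(-4.455) = 0.8781 + 0.0000 = 0.8781.
Type II error: β = 1 − power = 1 − 0.8781 = 0.1219.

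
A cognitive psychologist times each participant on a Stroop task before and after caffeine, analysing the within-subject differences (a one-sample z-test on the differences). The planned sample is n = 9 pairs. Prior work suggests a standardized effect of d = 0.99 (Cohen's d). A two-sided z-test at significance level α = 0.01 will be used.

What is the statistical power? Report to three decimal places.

Noncentrality parameter: λ = d·√n = 0.99 × √9 = 2.9700
Critical value for a two-sided test at α = 0.01: z_{α/2} = 2.576.
Power = Φ(λ − 2.576) + Φ(−λ − 2.576) = Φ(0.394) + Φ(-5.546) = 0.6533 + 0.0000 = 0.6533.

Power ≈ 0.653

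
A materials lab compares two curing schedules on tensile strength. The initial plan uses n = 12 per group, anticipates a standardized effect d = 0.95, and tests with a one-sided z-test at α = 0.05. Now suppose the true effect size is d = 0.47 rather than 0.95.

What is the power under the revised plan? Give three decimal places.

Power ≈ 0.311

With d = 0.47: δ = d·√(n/2) = 0.47 × √(12/2) = 1.1513. Critical value z_{0.05} = 1.645.
Revised power = Φ(δ − 1.645) = Φ(-0.494) = 0.3108.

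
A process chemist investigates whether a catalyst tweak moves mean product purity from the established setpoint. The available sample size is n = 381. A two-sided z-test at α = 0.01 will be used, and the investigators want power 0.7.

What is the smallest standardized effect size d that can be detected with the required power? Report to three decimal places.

Need Φ(δ − 2.576) = 0.7, so δ = 2.576 + 0.524 = 3.100.
(The second rejection-region term Φ(−δ − z_{α/2}) is negligible and dropped.)
δ = d·√n ⇒ d = δ/√n = 3.100/√381 = 0.1588.

d ≈ 0.159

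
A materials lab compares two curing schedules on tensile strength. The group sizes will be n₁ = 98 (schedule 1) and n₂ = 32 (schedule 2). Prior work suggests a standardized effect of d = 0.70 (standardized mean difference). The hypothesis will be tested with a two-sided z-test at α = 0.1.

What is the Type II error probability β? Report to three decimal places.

Noncentrality parameter: δ = d / √(1/n₁ + 1/n₂) = 0.70 / √(1/98 + 1/32) = 3.4381
Two-sided α = 0.1 → critical value z_{0.05} = 1.645.
Power = Φ(δ − 1.645) + Φ(−δ − 1.645) = Φ(1.793) + Φ(-5.083) = 0.9635 + 0.0000 = 0.9635.
Type II error: β = 1 − power = 1 − 0.9635 = 0.0365.

β ≈ 0.036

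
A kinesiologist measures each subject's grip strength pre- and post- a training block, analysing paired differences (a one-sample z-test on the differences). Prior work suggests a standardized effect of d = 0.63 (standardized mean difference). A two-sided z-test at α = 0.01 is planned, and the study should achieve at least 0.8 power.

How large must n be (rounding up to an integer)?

For power 0.8 need Φ(δ − z_{0.005}) = 0.8, so δ = z_{0.005} + z_{0.20} = 2.576 + 0.842 = 3.417.
(For δ > 0 the lower-tail rejection region contributes negligibly to power, so the one-term inversion is standard.)
δ = d·√n ⇒ n = (δ/d)² = (3.417 / 0.63)² = 29.43.
Round up to the next whole unit.

n = 30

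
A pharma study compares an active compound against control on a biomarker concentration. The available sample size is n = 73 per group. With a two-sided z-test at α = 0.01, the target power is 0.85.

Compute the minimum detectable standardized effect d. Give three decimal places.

d ≈ 0.598

Required noncentrality: δ = z_{0.005} + z_{0.15} = 2.576 + 1.036 = 3.612.
(Lower-tail contribution to power is negligible for δ > 0.)
δ = d·√(n/2) ⇒ d = δ/√(n/2) = 3.612/√(73/2) = 0.5979.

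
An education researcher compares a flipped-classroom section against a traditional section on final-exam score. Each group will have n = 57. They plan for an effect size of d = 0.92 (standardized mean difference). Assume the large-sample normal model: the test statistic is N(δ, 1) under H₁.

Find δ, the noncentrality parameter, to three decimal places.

δ ≈ 4.911

δ = d·√(n/2) = 0.92 × √(57/2) = 4.9115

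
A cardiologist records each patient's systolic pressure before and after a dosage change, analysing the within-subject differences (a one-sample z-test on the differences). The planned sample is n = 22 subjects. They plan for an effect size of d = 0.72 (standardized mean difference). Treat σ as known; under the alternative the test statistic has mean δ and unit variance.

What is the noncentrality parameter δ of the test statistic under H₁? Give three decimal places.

The noncentrality parameter scales effect size by the design's sample-size factor: δ = d·√n = 0.72 × √22 = 3.3771

δ ≈ 3.377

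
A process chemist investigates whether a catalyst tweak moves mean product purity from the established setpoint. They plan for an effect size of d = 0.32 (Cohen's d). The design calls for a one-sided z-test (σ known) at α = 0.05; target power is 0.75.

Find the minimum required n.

For power 0.75 need Φ(δ − z_{0.05}) = 0.75, so δ = z_{0.05} + z_{0.25} = 1.645 + 0.674 = 2.319.
δ = d·√n ⇒ n = (δ/d)² = (2.319 / 0.32)² = 52.53.
Round up to the next whole unit.

n = 53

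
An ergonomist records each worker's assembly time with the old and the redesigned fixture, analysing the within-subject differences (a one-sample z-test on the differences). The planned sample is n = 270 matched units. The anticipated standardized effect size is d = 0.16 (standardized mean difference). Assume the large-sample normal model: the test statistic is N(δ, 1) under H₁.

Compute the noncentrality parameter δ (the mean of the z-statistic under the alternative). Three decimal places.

δ ≈ 2.629

The noncentrality parameter scales effect size by the design's sample-size factor: δ = d·√n = 0.16 × √270 = 2.6291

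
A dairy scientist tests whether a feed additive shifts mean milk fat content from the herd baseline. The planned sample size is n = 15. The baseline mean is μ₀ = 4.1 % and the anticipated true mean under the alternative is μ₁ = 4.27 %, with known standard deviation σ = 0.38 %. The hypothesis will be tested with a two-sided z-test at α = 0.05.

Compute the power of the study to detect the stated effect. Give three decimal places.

Standardized effect: d = |μ₁ − μ₀| / σ = |4.27 − 4.1| / 0.38 = 0.4474
Noncentrality parameter: δ = d·√n = 0.4474 × √15 = 1.7327
Critical value for a two-sided test at α = 0.05: z_{α/2} = 1.960.
Power = Φ(δ − 1.960) + Φ(−δ − 1.960) = Φ(-0.227) + Φ(-3.693) = 0.4101 + 0.0001 = 0.4102.

Power ≈ 0.410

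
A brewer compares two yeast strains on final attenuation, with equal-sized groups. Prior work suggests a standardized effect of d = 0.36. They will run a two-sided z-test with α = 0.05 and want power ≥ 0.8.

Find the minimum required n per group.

For power 0.8 need Φ(δ − z_{0.025}) = 0.8, so δ = z_{0.025} + z_{0.20} = 1.960 + 0.842 = 2.802.
(For δ > 0 the lower-tail rejection region contributes negligibly to power, so the one-term inversion is standard.)
δ = d·√(n/2) ⇒ n = 2(δ/d)² = 2 × (2.802 / 0.36)² = 121.12.
Round up to the next whole unit.

n = 122 per group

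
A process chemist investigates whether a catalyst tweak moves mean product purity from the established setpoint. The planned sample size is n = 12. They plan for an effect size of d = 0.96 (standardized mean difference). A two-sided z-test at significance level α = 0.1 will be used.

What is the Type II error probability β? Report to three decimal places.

Noncentrality parameter: δ = d·√n = 0.96 × √12 = 3.3255
Critical value for a two-sided test at α = 0.1: z_{α/2} = 1.645.
Power = Φ(δ − 1.645) + Φ(−δ − 1.645) = Φ(1.681) + Φ(-4.970) = 0.9536 + 0.0000 = 0.9536.
Type II error: β = 1 − power = 1 − 0.9536 = 0.0464.

β ≈ 0.046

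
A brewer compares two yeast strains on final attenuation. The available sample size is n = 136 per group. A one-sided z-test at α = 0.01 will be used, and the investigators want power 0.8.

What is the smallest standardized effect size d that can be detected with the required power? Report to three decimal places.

d ≈ 0.384

Required noncentrality: δ = z_{0.01} + z_{0.20} = 2.326 + 0.842 = 3.168.
δ = d·√(n/2) ⇒ d = δ/√(n/2) = 3.168/√(136/2) = 0.3842.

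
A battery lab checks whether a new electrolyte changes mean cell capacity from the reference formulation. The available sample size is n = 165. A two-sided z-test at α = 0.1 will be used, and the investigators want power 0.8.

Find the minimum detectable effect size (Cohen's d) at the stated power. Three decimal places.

d ≈ 0.194

Need Φ(δ − 1.645) = 0.8, so δ = 1.645 + 0.842 = 2.486.
(Lower-tail contribution to power is negligible for δ > 0.)
δ = d·√n ⇒ d = δ/√n = 2.486/√165 = 0.1936.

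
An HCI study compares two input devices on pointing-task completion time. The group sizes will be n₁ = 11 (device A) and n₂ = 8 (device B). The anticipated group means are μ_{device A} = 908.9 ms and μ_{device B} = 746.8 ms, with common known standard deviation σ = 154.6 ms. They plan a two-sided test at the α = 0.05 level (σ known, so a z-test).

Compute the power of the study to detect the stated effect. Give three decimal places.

Standardized effect: d = |μ_{device A} − μ_{device B}| / σ = |908.9 − 746.8| / 154.6 = 1.0485
Noncentrality parameter: δ = d / √(1/n₁ + 1/n₂) = 1.0485 / √(1/11 + 1/8) = 2.2565
Critical value for a two-sided test at α = 0.05: z_{α/2} = 1.960.
Power = Φ(δ − 1.960) + Φ(−δ − 1.960) = Φ(0.297) + Φ(-4.216) = 0.6166 + 0.0000 = 0.6166.

Power ≈ 0.617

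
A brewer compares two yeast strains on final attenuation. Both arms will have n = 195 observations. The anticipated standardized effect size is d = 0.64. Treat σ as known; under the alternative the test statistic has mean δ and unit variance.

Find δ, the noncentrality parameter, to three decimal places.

δ = d·√(n/2) = 0.64 × √(195/2) = 6.3195

δ ≈ 6.319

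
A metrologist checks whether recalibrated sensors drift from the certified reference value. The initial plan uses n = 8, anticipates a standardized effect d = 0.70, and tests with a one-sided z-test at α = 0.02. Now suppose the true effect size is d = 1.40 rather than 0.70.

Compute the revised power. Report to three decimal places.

With d = 1.40: δ = d·√n = 1.40 × √8 = 3.9598. Critical value z_{0.02} = 2.054.
Revised power = P(Z > 2.054 − δ) = Φ(1.906) = 0.9717.

Power ≈ 0.972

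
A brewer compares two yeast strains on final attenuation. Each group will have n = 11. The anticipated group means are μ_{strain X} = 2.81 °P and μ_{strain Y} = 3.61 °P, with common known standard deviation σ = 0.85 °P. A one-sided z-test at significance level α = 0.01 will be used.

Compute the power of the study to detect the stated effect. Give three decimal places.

Power ≈ 0.453

Standardized effect: d = |μ_{strain X} − μ_{strain Y}| / σ = |2.81 − 3.61| / 0.85 = 0.9412
Noncentrality parameter: δ = d·√(n/2) = 0.9412 × √(11/2) = 2.2073
Critical value for a one-sided test at α = 0.01: z_α = 2.326.
Power = Φ(δ − 2.326) = Φ(-0.119) = 0.4526.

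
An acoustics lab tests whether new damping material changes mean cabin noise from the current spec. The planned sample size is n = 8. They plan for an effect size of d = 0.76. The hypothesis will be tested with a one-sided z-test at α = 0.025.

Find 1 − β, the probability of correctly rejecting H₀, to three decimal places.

Noncentrality parameter: δ = d·√n = 0.76 × √8 = 2.1496
Critical value for a one-sided test at α = 0.025: z_α = 1.960.
Power = Φ(δ − 1.960) = Φ(0.190) = 0.5752.

Power ≈ 0.575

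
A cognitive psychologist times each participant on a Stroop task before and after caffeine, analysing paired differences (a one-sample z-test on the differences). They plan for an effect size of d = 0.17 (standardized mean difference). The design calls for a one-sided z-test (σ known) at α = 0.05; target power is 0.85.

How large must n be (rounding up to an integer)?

Set Φ(δ − 1.645) = 0.85; then δ − 1.645 = Φ⁻¹(0.85) = 1.036, giving δ = 2.681.
δ = d·√n ⇒ n = (δ/d)² = (2.681 / 0.17)² = 248.76.
Round up to the next whole unit.

n = 249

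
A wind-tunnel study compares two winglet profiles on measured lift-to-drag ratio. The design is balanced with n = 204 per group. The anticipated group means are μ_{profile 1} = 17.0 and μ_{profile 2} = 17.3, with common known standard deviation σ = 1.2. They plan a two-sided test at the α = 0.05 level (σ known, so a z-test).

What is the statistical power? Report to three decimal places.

Standardized effect: d = |μ_{profile 1} − μ_{profile 2}| / σ = |17.0 − 17.3| / 1.2 = 0.2500
Noncentrality parameter: δ = d·√(n/2) = 0.2500 × √(204/2) = 2.5249
Two-sided α = 0.05 → critical value z_{0.025} = 1.960.
Power = Φ(δ − 1.960) + Φ(−δ − 1.960) = Φ(0.565) + Φ(-4.485) = 0.7139 + 0.0000 = 0.7139.

Power ≈ 0.714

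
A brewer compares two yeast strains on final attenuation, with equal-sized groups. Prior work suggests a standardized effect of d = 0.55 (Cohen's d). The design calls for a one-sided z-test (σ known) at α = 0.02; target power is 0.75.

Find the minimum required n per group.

n = 50 per group

Set Φ(δ − 2.054) = 0.75; then δ − 2.054 = Φ⁻¹(0.75) = 0.674, giving δ = 2.728.
δ = d·√(n/2) ⇒ n = 2(δ/d)² = 2 × (2.728 / 0.55)² = 49.21.
Rounding up, n = 50 per group.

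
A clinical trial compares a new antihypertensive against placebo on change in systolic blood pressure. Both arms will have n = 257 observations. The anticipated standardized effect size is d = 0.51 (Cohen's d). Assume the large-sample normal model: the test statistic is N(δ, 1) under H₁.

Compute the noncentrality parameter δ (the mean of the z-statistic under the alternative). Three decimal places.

δ = d·√(n/2) = 0.51 × √(257/2) = 5.7812

δ ≈ 5.781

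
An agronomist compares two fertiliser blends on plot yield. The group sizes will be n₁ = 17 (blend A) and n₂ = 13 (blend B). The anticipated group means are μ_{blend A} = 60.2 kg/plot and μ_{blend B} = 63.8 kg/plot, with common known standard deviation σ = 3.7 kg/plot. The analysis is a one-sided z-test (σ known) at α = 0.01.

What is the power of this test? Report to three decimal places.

Power ≈ 0.623

Standardized effect: d = |μ_{blend A} − μ_{blend B}| / σ = |60.2 − 63.8| / 3.7 = 0.9730
Noncentrality parameter: δ = d / √(1/n₁ + 1/n₂) = 0.9730 / √(1/17 + 1/13) = 2.6408
One-sided α = 0.01 → critical value z_{0.01} = 2.326.
Power = P(Z > 2.326 − δ) = Φ(0.314) = 0.6234.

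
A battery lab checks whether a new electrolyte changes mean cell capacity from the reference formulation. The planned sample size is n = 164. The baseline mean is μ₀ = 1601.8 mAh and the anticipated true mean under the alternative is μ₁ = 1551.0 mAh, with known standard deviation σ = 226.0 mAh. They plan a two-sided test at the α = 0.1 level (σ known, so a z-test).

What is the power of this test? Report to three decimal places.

Power ≈ 0.891

Standardized effect: d = |μ₁ − μ₀| / σ = |1551.0 − 1601.8| / 226.0 = 0.2248
Noncentrality parameter: δ = d·√n = 0.2248 × √164 = 2.8786
Two-sided α = 0.1 → critical value z_{0.05} = 1.645.
Power = Φ(δ − 1.645) + Φ(−δ − 1.645) = Φ(1.234) + Φ(-4.523) = 0.8913 + 0.0000 = 0.8913.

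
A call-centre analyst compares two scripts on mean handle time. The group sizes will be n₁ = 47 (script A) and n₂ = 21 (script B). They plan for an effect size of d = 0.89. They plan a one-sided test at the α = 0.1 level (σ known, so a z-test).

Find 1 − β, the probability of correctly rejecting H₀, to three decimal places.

Noncentrality parameter: δ = d / √(1/n₁ + 1/n₂) = 0.89 / √(1/47 + 1/21) = 3.3907
One-sided α = 0.1 → critical value z_{0.1} = 1.282.
Power = P(Z > 1.282 − δ) = Φ(2.109) = 0.9825.

Power ≈ 0.983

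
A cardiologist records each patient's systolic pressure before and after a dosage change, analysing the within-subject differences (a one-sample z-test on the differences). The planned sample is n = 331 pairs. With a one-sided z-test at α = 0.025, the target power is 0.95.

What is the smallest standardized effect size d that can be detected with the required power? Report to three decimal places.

Required noncentrality: δ = z_{0.025} + z_{0.05} = 1.960 + 1.645 = 3.605.
δ = d·√n ⇒ d = δ/√n = 3.605/√331 = 0.1981.

d ≈ 0.198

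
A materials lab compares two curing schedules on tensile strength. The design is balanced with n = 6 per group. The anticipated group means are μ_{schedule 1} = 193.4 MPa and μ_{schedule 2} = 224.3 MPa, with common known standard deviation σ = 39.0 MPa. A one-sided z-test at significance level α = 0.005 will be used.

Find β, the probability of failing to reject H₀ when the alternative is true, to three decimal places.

Standardized effect: d = |μ_{schedule 1} − μ_{schedule 2}| / σ = |193.4 − 224.3| / 39.0 = 0.7923
Noncentrality parameter: δ = d·√(n/2) = 0.7923 × √(6/2) = 1.3723
Critical value for a one-sided test at α = 0.005: z_α = 2.576.
Power = P(Z > 2.576 − δ) = Φ(-1.204) = 0.1144.
Type II error: β = 1 − power = 1 − 0.1144 = 0.8856.

β ≈ 0.886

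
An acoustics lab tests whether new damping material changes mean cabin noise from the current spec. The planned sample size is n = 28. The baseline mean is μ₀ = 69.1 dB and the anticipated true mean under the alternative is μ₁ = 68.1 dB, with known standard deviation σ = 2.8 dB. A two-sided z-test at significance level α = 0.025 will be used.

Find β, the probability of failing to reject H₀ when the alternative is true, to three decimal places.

Standardized effect: d = |μ₁ − μ₀| / σ = |68.1 − 69.1| / 2.8 = 0.3571
Noncentrality parameter: δ = d·√n = 0.3571 × √28 = 1.8898
Two-sided α = 0.025 → critical value z_{0.0125} = 2.241.
Power = Φ(δ − 2.241) + Φ(−δ − 2.241) = Φ(-0.352) + Φ(-4.131) = 0.3626 + 0.0000 = 0.3626.
Type II error: β = 1 − power = 1 − 0.3626 = 0.6374.

β ≈ 0.637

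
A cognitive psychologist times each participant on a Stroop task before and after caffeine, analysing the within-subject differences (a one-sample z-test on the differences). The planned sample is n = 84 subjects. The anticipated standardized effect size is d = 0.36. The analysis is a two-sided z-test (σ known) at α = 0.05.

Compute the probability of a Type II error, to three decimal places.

β ≈ 0.090

Noncentrality parameter: δ = d·√n = 0.36 × √84 = 3.2995
Critical value for a two-sided test at α = 0.05: z_{α/2} = 1.960.
Power = Φ(δ − 1.960) + Φ(−δ − 1.960) = Φ(1.339) + Φ(-5.259) = 0.9098 + 0.0000 = 0.9098.
Type II error: β = 1 − power = 1 − 0.9098 = 0.0902.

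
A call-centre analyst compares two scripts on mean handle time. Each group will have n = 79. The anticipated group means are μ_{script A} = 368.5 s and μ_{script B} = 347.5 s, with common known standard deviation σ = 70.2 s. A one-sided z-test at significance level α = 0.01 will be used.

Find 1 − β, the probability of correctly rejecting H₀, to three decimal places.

Standardized effect: d = |μ_{script A} − μ_{script B}| / σ = |368.5 − 347.5| / 70.2 = 0.2991
Noncentrality parameter: δ = d·√(n/2) = 0.2991 × √(79/2) = 1.8801
One-sided α = 0.01 → critical value z_{0.01} = 2.326.
Power = Φ(δ − 2.326) = Φ(-0.446) = 0.3277.

Power ≈ 0.328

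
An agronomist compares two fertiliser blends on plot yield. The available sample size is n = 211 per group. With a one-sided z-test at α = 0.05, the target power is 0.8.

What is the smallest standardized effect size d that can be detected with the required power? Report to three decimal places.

Required noncentrality: δ = z_{0.05} + z_{0.20} = 1.645 + 0.842 = 2.486.
δ = d·√(n/2) ⇒ d = δ/√(n/2) = 2.486/√(211/2) = 0.2421.

d ≈ 0.242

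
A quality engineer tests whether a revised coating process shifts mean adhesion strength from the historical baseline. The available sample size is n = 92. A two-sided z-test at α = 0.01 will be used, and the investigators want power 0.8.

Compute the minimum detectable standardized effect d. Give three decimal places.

Need Φ(δ − 2.576) = 0.8, so δ = 2.576 + 0.842 = 3.417.
(Lower-tail contribution to power is negligible for δ > 0.)
δ = d·√n ⇒ d = δ/√n = 3.417/√92 = 0.3563.

d ≈ 0.356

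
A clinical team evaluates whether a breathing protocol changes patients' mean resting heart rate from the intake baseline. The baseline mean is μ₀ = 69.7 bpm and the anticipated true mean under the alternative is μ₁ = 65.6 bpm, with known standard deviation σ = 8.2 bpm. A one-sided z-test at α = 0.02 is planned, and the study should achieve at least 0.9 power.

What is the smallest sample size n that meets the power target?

Standardized effect: d = |μ₁ − μ₀| / σ = |65.6 − 69.7| / 8.2 = 0.5000
Set Φ(δ − 2.054) = 0.9; then δ − 2.054 = Φ⁻¹(0.9) = 1.282, giving δ = 3.335.
δ = d·√n ⇒ n = (δ/d)² = (3.335 / 0.5000)² = 44.50.
Rounding up, n = 45.

n = 45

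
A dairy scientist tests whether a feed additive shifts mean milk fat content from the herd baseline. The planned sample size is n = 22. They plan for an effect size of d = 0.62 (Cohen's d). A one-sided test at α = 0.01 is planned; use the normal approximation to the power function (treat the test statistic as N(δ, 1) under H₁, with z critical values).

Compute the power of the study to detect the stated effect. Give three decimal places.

Power ≈ 0.720

Noncentrality parameter: λ = d·√n = 0.62 × √22 = 2.9081
Critical value for a one-sided test at α = 0.01: z_α = 2.326.
Power = P(Z > 2.326 − λ) = Φ(0.582) = 0.7196.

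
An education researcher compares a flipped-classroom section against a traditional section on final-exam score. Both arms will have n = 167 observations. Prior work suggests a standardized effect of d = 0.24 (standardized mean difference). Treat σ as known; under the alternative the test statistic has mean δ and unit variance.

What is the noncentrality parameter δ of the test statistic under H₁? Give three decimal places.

δ = d·√(n/2) = 0.24 × √(167/2) = 2.1931

δ ≈ 2.193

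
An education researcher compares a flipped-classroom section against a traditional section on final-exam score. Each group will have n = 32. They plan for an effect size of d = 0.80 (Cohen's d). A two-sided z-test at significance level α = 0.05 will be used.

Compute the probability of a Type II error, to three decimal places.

Noncentrality parameter: δ = d·√(n/2) = 0.80 × √(32/2) = 3.2000
Critical value for a two-sided test at α = 0.05: z_{α/2} = 1.960.
Power = Φ(δ − 1.960) + Φ(−δ − 1.960) = Φ(1.240) + Φ(-5.160) = 0.8925 + 0.0000 = 0.8925.
Type II error: β = 1 − power = 1 − 0.8925 = 0.1075.

β ≈ 0.107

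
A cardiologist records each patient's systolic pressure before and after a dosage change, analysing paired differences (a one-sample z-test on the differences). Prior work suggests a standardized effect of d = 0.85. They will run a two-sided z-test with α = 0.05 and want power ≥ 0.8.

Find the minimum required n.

n = 11

Set Φ(δ − 1.960) = 0.8; then δ − 1.960 = Φ⁻¹(0.8) = 0.842, giving δ = 2.802.
(For δ > 0 the lower-tail rejection region contributes negligibly to power, so the one-term inversion is standard.)
δ = d·√n ⇒ n = (δ/d)² = (2.802 / 0.85)² = 10.86.
Rounding up, n = 11.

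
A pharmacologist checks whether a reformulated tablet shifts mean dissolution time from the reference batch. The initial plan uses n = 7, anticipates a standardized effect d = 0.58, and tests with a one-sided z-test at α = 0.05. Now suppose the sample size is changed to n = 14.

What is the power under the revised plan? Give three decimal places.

With n = 14: δ = d·√n = 0.58 × √14 = 2.1702. Critical value z_{0.05} = 1.645.
Revised power = Φ(δ − 1.645) = Φ(0.525) = 0.7003.

Power ≈ 0.700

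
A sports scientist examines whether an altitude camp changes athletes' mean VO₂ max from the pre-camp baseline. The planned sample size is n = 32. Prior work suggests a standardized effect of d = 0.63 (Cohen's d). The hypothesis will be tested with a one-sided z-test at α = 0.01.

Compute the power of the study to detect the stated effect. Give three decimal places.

Noncentrality parameter: δ = d·√n = 0.63 × √32 = 3.5638
One-sided α = 0.01 → critical value z_{0.01} = 2.326.
Power = Φ(δ − 2.326) = Φ(1.237) = 0.8920.

Power ≈ 0.892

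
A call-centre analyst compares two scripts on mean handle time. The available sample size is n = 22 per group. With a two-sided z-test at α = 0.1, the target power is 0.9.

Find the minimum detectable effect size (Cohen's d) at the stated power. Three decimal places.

Need Φ(δ − 1.645) = 0.9, so δ = 1.645 + 1.282 = 2.926.
(Lower-tail contribution to power is negligible for δ > 0.)
δ = d·√(n/2) ⇒ d = δ/√(n/2) = 2.926/√(22/2) = 0.8823.

d ≈ 0.882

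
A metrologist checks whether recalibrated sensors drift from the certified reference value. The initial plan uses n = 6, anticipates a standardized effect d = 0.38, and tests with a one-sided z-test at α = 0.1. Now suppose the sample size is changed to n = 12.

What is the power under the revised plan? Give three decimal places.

With n = 12: δ = d·√n = 0.38 × √12 = 1.3164. Critical value z_{0.1} = 1.282.
Revised power = Φ(δ − 1.282) = Φ(0.035) = 0.5139.

Power ≈ 0.514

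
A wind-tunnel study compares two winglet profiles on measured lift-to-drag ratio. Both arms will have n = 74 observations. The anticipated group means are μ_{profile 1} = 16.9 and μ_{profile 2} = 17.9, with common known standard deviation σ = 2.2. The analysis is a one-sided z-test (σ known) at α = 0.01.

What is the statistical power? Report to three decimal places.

Standardized effect: d = |μ_{profile 1} − μ_{profile 2}| / σ = |16.9 − 17.9| / 2.2 = 0.4545
Noncentrality parameter: δ = d·√(n/2) = 0.4545 × √(74/2) = 2.7649
Critical value for a one-sided test at α = 0.01: z_α = 2.326.
Power = P(Z > 2.326 − δ) = Φ(0.439) = 0.6695.

Power ≈ 0.670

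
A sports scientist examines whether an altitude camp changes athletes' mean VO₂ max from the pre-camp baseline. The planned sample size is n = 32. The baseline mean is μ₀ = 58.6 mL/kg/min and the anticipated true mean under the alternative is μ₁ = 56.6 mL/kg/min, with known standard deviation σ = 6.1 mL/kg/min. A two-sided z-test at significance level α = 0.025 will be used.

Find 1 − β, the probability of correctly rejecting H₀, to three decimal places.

Power ≈ 0.350

Standardized effect: d = |μ₁ − μ₀| / σ = |56.6 − 58.6| / 6.1 = 0.3279
Noncentrality parameter: δ = d·√n = 0.3279 × √32 = 1.8547
Critical value for a two-sided test at α = 0.025: z_{α/2} = 2.241.
Power = Φ(δ − 2.241) + Φ(−δ − 2.241) = Φ(-0.387) + Φ(-4.096) = 0.3495 + 0.0000 = 0.3495.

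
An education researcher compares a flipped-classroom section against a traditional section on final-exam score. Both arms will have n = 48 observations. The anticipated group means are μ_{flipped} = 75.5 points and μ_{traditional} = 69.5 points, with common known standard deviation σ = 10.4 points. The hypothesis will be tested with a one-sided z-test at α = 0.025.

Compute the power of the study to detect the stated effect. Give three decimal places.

Power ≈ 0.807

Standardized effect: d = |μ_{flipped} − μ_{traditional}| / σ = |75.5 − 69.5| / 10.4 = 0.5769
Noncentrality parameter: δ = d·√(n/2) = 0.5769 × √(48/2) = 2.8263
One-sided α = 0.025 → critical value z_{0.025} = 1.960.
Power = P(Z > 1.960 − δ) = Φ(0.866) = 0.8069.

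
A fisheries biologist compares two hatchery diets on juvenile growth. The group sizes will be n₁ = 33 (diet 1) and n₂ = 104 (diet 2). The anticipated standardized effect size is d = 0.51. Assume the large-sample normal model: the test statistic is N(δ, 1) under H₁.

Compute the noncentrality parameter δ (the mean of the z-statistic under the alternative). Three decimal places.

δ = d / √(1/n₁ + 1/n₂) = 0.51 / √(1/33 + 1/104) = 2.5526

δ ≈ 2.553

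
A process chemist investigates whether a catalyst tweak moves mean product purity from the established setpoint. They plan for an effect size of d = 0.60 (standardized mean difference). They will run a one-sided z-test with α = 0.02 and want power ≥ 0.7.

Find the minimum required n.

n = 19

Set Φ(δ − 2.054) = 0.7; then δ − 2.054 = Φ⁻¹(0.7) = 0.524, giving δ = 2.578.
δ = d·√n ⇒ n = (δ/d)² = (2.578 / 0.60)² = 18.46.
Rounding up, n = 19.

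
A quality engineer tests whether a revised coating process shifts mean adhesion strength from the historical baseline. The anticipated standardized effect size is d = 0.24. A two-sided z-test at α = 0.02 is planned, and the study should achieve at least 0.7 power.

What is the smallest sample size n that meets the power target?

For power 0.7 need Φ(δ − z_{0.01}) = 0.7, so δ = z_{0.01} + z_{0.30} = 2.326 + 0.524 = 2.851.
(The Φ(−δ − z_{α/2}) term is vanishingly small for δ > 0 and is dropped in the standard sample-size formula.)
δ = d·√n ⇒ n = (δ/d)² = (2.851 / 0.24)² = 141.09.
Round up to the next whole unit.

n = 142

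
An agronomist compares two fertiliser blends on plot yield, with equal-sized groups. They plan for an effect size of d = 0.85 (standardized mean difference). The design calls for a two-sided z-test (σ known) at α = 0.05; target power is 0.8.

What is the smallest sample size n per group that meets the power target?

Set Φ(δ − 1.960) = 0.8; then δ − 1.960 = Φ⁻¹(0.8) = 0.842, giving δ = 2.802.
(Ignoring the negligible lower-tail rejection probability gives the usual closed-form inversion.)
δ = d·√(n/2) ⇒ n = 2(δ/d)² = 2 × (2.802 / 0.85)² = 21.73.
Rounding up, n = 22 per group.

n = 22 per group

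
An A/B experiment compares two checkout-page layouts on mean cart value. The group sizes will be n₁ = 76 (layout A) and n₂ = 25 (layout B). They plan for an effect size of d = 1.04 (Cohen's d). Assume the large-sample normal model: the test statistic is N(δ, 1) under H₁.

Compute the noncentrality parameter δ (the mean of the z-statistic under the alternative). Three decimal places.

δ ≈ 4.511

δ = d / √(1/n₁ + 1/n₂) = 1.04 / √(1/76 + 1/25) = 4.5108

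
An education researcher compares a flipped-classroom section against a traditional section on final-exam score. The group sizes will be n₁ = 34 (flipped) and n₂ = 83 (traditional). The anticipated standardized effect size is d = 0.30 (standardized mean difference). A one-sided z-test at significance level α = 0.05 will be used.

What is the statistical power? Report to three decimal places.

Noncentrality parameter: δ = d / √(1/n₁ + 1/n₂) = 0.30 / √(1/34 + 1/83) = 1.4734
Critical value for a one-sided test at α = 0.05: z_α = 1.645.
Power = Φ(δ − 1.645) = Φ(-0.172) = 0.4319.

Power ≈ 0.432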